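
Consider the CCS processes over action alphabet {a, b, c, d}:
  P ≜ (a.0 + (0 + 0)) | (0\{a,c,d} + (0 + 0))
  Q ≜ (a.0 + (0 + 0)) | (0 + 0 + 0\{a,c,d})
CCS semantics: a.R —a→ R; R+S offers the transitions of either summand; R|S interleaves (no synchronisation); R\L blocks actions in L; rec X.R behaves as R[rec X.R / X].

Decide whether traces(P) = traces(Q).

Reachable graph of P (2 states):
  m0 = (a.0 + (0 + 0)) | (0\{a,c,d} + (0 + 0)) → -a-> m1
  m1 = 0 | (0\{a,c,d} + (0 + 0)) → (no moves)
Reachable graph of Q (2 states):
  n0 = (a.0 + (0 + 0)) | (0 + 0 + 0\{a,c,d}) → -a-> n1
  n1 = 0 | (0 + 0 + 0\{a,c,d}) → (no moves)
Bisimilarity quotient blocks:
  B0 = {m0, n0}
  B1 = {m1, n1}
m0 ∈ B0, n0 ∈ B0 → same block
Bisimilar ⇒ trace-equivalent.

traces(P) = traces(Q)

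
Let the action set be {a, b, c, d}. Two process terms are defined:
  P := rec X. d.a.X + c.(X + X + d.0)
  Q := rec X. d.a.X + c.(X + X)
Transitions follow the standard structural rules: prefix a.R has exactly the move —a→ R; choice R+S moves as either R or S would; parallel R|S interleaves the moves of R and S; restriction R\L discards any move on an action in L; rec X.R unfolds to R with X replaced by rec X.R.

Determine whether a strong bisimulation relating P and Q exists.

P's transition system — 4 states:
  s0 = rec X. d.a.X + c.(X + X + d.0) has moves —c→ s1, —d→ s2
  s1 = (rec X. d.a.X + c.(X + X + d.0)) + (rec X. d.a.X + c.(X + X + d.0)) + d.0 has moves —c→ s1, —d→ s2, —d→ s3
  s2 = a.(rec X. d.a.X + c.(X + X + d.0)) has moves —a→ s0
  s3 = 0 has moves ∅
Q's transition system — 3 states:
  t0 = rec X. d.a.X + c.(X + X) has moves —c→ t1, —d→ t2
  t1 = (rec X. d.a.X + c.(X + X)) + (rec X. d.a.X + c.(X + X)) has moves —c→ t1, —d→ t2
  t2 = a.(rec X. d.a.X + c.(X + X)) has moves —a→ t0
Bisimilarity quotient blocks:
  B0 = {s0}
  B1 = {s2}
  B2 = {s1}
  B3 = {s3}
  B4 = {t0, t1}
  B5 = {t2}
s0 ∈ B0, t0 ∈ B4 → different blocks

not bisimilar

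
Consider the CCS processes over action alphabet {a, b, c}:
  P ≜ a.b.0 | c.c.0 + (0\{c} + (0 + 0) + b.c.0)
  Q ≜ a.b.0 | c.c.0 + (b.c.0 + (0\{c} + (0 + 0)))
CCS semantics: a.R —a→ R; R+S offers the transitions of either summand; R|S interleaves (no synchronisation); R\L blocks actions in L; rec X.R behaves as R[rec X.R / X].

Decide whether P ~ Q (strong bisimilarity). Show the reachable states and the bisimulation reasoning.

bisimilar

P's transition system — 11 states:
  s0 = a.b.0 | c.c.0 + (0\{c} + (0 + 0) + b.c.0) :: --a--▸ s1, --b--▸ s2, --c--▸ s3
  s1 = b.0 | c.c.0 :: --b--▸ s4, --c--▸ s5
  s2 = c.0 :: --c--▸ s6
  s3 = a.b.0 | c.0 :: --a--▸ s5, --c--▸ s7
  s4 = 0 | c.c.0 :: --c--▸ s8
  s5 = b.0 | c.0 :: --b--▸ s8, --c--▸ s9
  s6 = 0 :: ∅
  s7 = a.b.0 | 0 :: --a--▸ s9
  s8 = 0 | c.0 :: --c--▸ s10
  s9 = b.0 | 0 :: --b--▸ s10
  s10 = 0 | 0 :: ∅
Q's transition system — 11 states:
  t0 = a.b.0 | c.c.0 + (b.c.0 + (0\{c} + (0 + 0))) :: --a--▸ t1, --b--▸ t2, --c--▸ t3
  t1 = b.0 | c.c.0 :: --b--▸ t4, --c--▸ t5
  t2 = c.0 :: --c--▸ t6
  t3 = a.b.0 | c.0 :: --a--▸ t5, --c--▸ t7
  t4 = 0 | c.c.0 :: --c--▸ t8
  t5 = b.0 | c.0 :: --b--▸ t8, --c--▸ t9
  t6 = 0 :: ∅
  t7 = a.b.0 | 0 :: --a--▸ t9
  t8 = 0 | c.0 :: --c--▸ t10
  t9 = b.0 | 0 :: --b--▸ t10
  t10 = 0 | 0 :: ∅
Partition-refinement fixed point:
  B0 = {s0, t0}
  B1 = {s2, s8, t2, t8}
  B2 = {s10, s6, t10, t6}
  B3 = {s1, t1}
  B4 = {s5, t5}
  B5 = {s9, t9}
  B6 = {s4, t4}
  B7 = {s3, t3}
  B8 = {s7, t7}
s0 ∈ B0, t0 ∈ B0 → same block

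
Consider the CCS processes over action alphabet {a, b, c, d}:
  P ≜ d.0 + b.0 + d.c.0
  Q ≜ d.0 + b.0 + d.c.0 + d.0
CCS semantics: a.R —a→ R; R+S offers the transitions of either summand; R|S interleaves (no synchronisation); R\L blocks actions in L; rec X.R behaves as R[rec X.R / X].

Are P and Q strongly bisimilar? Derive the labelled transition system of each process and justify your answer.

YES

LTS(P): 3 reachable states
  p0 = d.0 + b.0 + d.c.0 | ··b··> p1, ··d··> p1, ··d··> p2
  p1 = 0 | ·
  p2 = c.0 | ··c··> p1
LTS(Q): 3 reachable states
  q0 = d.0 + b.0 + d.c.0 + d.0 | ··b··> q1, ··d··> q1, ··d··> q2
  q1 = 0 | ·
  q2 = c.0 | ··c··> q1
Bisimilarity quotient blocks:
  B0 = {p0, q0}
  B1 = {p2, q2}
  B2 = {p1, q1}
p0 ∈ B0, q0 ∈ B0 → same block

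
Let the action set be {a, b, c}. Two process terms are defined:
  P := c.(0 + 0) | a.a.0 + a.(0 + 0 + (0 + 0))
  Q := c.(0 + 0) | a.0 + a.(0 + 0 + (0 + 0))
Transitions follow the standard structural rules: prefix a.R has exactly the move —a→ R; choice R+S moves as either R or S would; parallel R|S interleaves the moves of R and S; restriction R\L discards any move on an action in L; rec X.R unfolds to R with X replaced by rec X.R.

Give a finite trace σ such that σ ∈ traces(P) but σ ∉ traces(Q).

aa

LTS(P): 7 reachable states
  u0 = c.(0 + 0) | a.a.0 + a.(0 + 0 + (0 + 0)) :: —a→ u1, —a→ u2, —c→ u3
  u1 = 0 + 0 + (0 + 0) :: (no moves)
  u2 = c.(0 + 0) | a.0 :: —a→ u4, —c→ u5
  u3 = (0 + 0) | a.a.0 :: —a→ u5
  u4 = c.(0 + 0) | 0 :: —c→ u6
  u5 = (0 + 0) | a.0 :: —a→ u6
  u6 = (0 + 0) | 0 :: (no moves)
LTS(Q): 5 reachable states
  v0 = c.(0 + 0) | a.0 + a.(0 + 0 + (0 + 0)) :: —a→ v1, —a→ v2, —c→ v3
  v1 = 0 + 0 + (0 + 0) :: (no moves)
  v2 = c.(0 + 0) | 0 :: —c→ v4
  v3 = (0 + 0) | a.0 :: —a→ v4
  v4 = (0 + 0) | 0 :: (no moves)
Executing aa from P (initial set {u0}):
  step 1 (a): {u1, u2}
  step 2 (a): {u4}
  ✓ P
Executing aa from Q (initial set {v0}):
  step 1 (a): {v1, v2}
  step 2 (a): ∅ (Q stuck)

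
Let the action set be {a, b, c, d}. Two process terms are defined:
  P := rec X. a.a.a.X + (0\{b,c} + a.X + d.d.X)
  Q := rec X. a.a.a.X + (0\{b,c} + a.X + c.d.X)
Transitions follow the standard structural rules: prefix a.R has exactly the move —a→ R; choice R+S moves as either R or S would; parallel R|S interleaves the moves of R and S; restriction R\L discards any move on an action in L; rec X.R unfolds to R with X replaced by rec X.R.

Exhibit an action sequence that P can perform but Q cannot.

d

P's transition system — 4 states:
  s0 = rec X. a.a.a.X + (0\{b,c} + a.X + d.d.X) → ··a··> s0, ··a··> s1, ··d··> s2
  s1 = a.a.(rec X. a.a.a.X + (0\{b,c} + a.X + d.d.X)) → ··a··> s3
  s2 = d.(rec X. a.a.a.X + (0\{b,c} + a.X + d.d.X)) → ··d··> s0
  s3 = a.(rec X. a.a.a.X + (0\{b,c} + a.X + d.d.X)) → ··a··> s0
Q's transition system — 4 states:
  t0 = rec X. a.a.a.X + (0\{b,c} + a.X + c.d.X) → ··a··> t0, ··a··> t1, ··c··> t2
  t1 = a.a.(rec X. a.a.a.X + (0\{b,c} + a.X + c.d.X)) → ··a··> t3
  t2 = d.(rec X. a.a.a.X + (0\{b,c} + a.X + c.d.X)) → ··d··> t0
  t3 = a.(rec X. a.a.a.X + (0\{b,c} + a.X + c.d.X)) → ··a··> t0
Trace ⟨d⟩ through P, begin at {s0}:
  [1] d ⇒ {s2}
  — P admits the full trace.
Trace ⟨d⟩ through Q, begin at {t0}:
  [1] d ⇒ no successor for Q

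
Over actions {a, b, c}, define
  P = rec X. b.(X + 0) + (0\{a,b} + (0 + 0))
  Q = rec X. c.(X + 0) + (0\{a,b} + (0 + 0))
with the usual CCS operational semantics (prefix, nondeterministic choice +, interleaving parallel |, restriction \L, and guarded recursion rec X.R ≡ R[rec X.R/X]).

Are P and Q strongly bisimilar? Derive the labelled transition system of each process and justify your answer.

not bisimilar

Reachable graph of P (2 states):
  m0 = rec X. b.(X + 0) + (0\{a,b} + (0 + 0)) ⊢ -b-> m1
  m1 = (rec X. b.(X + 0) + (0\{a,b} + (0 + 0))) + 0 ⊢ -b-> m1
Reachable graph of Q (2 states):
  n0 = rec X. c.(X + 0) + (0\{a,b} + (0 + 0)) ⊢ -c-> n1
  n1 = (rec X. c.(X + 0) + (0\{a,b} + (0 + 0))) + 0 ⊢ -c-> n1
Partition-refinement fixed point:
  B0 = {m0, m1}
  B1 = {n0, n1}
m0 ∈ B0, n0 ∈ B1 → different blocks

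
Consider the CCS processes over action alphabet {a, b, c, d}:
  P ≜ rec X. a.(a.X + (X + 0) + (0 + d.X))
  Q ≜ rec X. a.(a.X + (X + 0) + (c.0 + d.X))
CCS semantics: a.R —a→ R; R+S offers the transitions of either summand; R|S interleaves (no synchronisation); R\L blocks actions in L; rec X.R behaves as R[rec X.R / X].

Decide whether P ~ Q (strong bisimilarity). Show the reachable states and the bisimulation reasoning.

P's transition system — 2 states:
  p0 = rec X. a.(a.X + (X + 0) + (0 + d.X)) → --a--▸ p1
  p1 = a.(rec X. a.(a.X + (X + 0) + (0 + d.X))) + ((rec X. a.(a.X + (X + 0) + (0 + d.X))) + 0) + (0 + d.(rec X. a.(a.X + (X + 0) + (0 + d.X)))) → --a--▸ p0, --a--▸ p1, --d--▸ p0
Q's transition system — 3 states:
  q0 = rec X. a.(a.X + (X + 0) + (c.0 + d.X)) → --a--▸ q1
  q1 = a.(rec X. a.(a.X + (X + 0) + (c.0 + d.X))) + ((rec X. a.(a.X + (X + 0) + (c.0 + d.X))) + 0) + (c.0 + d.(rec X. a.(a.X + (X + 0) + (c.0 + d.X)))) → --a--▸ q0, --a--▸ q1, --c--▸ q2, --d--▸ q0
  q2 = 0 → stopped
Bisimilarity quotient blocks:
  B0 = {p0}
  B1 = {p1}
  B2 = {q0}
  B3 = {q1}
  B4 = {q2}
p0 ∈ B0, q0 ∈ B2 → different blocks

NO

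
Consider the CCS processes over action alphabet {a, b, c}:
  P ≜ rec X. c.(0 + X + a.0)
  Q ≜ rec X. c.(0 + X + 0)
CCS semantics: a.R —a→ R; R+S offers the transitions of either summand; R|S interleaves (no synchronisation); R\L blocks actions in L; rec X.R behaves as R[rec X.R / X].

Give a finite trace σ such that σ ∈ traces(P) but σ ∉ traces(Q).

P's transition system — 3 states:
  p0 = rec X. c.(0 + X + a.0) ⊢ =c=> p1
  p1 = 0 + (rec X. c.(0 + X + a.0)) + a.0 ⊢ =a=> p2, =c=> p1
  p2 = 0 ⊢ ∅
Q's transition system — 2 states:
  q0 = rec X. c.(0 + X + 0) ⊢ =c=> q1
  q1 = 0 + (rec X. c.(0 + X + 0)) + 0 ⊢ =c=> q1
Run σ = ⟨ca⟩ on P: start {p0}
  after c @ step 1: {p1}
  after a @ step 2: {p2}
  P completes σ.
Run σ = ⟨ca⟩ on Q: start {q0}
  after c @ step 1: {q1}
  after a @ step 2: ∅ (Q stuck)

ca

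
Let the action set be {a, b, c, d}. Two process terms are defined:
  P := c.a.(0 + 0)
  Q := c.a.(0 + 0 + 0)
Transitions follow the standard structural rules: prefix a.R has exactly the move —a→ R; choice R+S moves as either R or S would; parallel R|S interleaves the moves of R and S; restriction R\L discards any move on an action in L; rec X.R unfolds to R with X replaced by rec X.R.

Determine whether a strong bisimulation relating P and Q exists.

LTS(P): 3 reachable states
  s0 = c.a.(0 + 0) :: -c-> s1
  s1 = a.(0 + 0) :: -a-> s2
  s2 = 0 + 0 :: deadlocked
LTS(Q): 3 reachable states
  t0 = c.a.(0 + 0 + 0) :: -c-> t1
  t1 = a.(0 + 0 + 0) :: -a-> t2
  t2 = 0 + 0 + 0 :: deadlocked
Partition-refinement fixed point:
  B0 = {s0, t0}
  B1 = {s1, t1}
  B2 = {s2, t2}
s0 ∈ B0, t0 ∈ B0 → same block

bisimilar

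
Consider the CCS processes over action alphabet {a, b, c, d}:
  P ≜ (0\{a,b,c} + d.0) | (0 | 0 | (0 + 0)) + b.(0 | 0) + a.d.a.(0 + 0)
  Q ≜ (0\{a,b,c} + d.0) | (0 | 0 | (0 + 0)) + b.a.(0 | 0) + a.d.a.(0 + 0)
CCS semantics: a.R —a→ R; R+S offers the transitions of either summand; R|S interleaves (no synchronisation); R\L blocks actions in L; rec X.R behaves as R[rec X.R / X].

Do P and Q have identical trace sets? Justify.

trace-distinct — witness ⟨ba⟩

LTS(P): 6 reachable states
  s0 = (0\{a,b,c} + d.0) | (0 | 0 | (0 + 0)) + b.(0 | 0) + a.d.a.(0 + 0) :: ··a··> s1, ··b··> s2, ··d··> s3
  s1 = d.a.(0 + 0) :: ··d··> s4
  s2 = 0 | 0 :: ·
  s3 = 0 | (0 | 0 | (0 + 0)) :: ·
  s4 = a.(0 + 0) :: ··a··> s5
  s5 = 0 + 0 :: ·
LTS(Q): 7 reachable states
  t0 = (0\{a,b,c} + d.0) | (0 | 0 | (0 + 0)) + b.a.(0 | 0) + a.d.a.(0 + 0) :: ··a··> t1, ··b··> t2, ··d··> t3
  t1 = d.a.(0 + 0) :: ··d··> t4
  t2 = a.(0 | 0) :: ··a··> t5
  t3 = 0 | (0 | 0 | (0 + 0)) :: ·
  t4 = a.(0 + 0) :: ··a··> t6
  t5 = 0 | 0 :: ·
  t6 = 0 + 0 :: ·
Run σ = ⟨ba⟩ on Q: start {t0}
  after b @ step 1: {t2}
  after a @ step 2: {t5}
  Q completes σ.
Run σ = ⟨ba⟩ on P: start {s0}
  after b @ step 1: {s2}
  after a @ step 2: ∅  — P cannot continue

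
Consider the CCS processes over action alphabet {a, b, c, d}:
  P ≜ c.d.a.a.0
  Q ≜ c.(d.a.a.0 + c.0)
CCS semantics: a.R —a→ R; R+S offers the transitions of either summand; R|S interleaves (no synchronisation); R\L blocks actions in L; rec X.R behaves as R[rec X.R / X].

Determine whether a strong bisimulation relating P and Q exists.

P's transition system — 5 states:
  u0 = c.d.a.a.0 has moves ··c··> u1
  u1 = d.a.a.0 has moves ··d··> u2
  u2 = a.a.0 has moves ··a··> u3
  u3 = a.0 has moves ··a··> u4
  u4 = 0 has moves ·
Q's transition system — 5 states:
  v0 = c.(d.a.a.0 + c.0) has moves ··c··> v1
  v1 = d.a.a.0 + c.0 has moves ··c··> v2, ··d··> v3
  v2 = 0 has moves ·
  v3 = a.a.0 has moves ··a··> v4
  v4 = a.0 has moves ··a··> v2
Coarsest stable partition (strong bisimilarity classes):
  B0 = {u0}
  B1 = {u1}
  B2 = {u2, v3}
  B3 = {u3, v4}
  B4 = {u4, v2}
  B5 = {v0}
  B6 = {v1}
u0 ∈ B0, v0 ∈ B5 → different blocks

NO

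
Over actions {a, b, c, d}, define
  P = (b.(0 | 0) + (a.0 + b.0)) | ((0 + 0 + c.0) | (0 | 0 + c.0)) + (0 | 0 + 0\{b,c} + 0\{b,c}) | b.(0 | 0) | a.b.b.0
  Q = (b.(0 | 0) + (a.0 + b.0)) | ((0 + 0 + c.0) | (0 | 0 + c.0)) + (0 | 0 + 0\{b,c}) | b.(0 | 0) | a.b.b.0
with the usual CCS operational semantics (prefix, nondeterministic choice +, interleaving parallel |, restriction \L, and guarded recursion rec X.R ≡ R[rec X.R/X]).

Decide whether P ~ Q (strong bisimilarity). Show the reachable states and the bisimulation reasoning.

YES

Reachable graph of P (19 states):
  m0 = (b.(0 | 0) + (a.0 + b.0)) | ((0 + 0 + c.0) | (0 | 0 + c.0)) + (0 | 0 + 0\{b,c} + 0\{b,c}) | b.(0 | 0) | a.b.b.0 ⊢ ··a··> m1, ··a··> m2, ··b··> m2, ··b··> m3, ··b··> m4, ··c··> m5, ··c··> m6
  m1 = (0 | 0 + 0\{b,c} + 0\{b,c}) | b.(0 | 0) | b.b.0 ⊢ ··b··> m7, ··b··> m8
  m2 = 0 | ((0 + 0 + c.0) | (0 | 0 + c.0)) ⊢ ··c··> m10, ··c··> m9
  m3 = (0 | 0 + 0\{b,c} + 0\{b,c}) | (0 | 0) | a.b.b.0 ⊢ ··a··> m7
  m4 = 0 | 0 | ((0 + 0 + c.0) | (0 | 0 + c.0)) ⊢ ··c··> m11, ··c··> m12
  m5 = (b.(0 | 0) + (a.0 + b.0)) | ((0 + 0 + c.0) | 0) ⊢ ··a··> m9, ··b··> m11, ··b··> m9, ··c··> m13
  m6 = (b.(0 | 0) + (a.0 + b.0)) | (0 | (0 | 0 + c.0)) ⊢ ··a··> m10, ··b··> m10, ··b··> m12, ··c··> m13
  m7 = (0 | 0 + 0\{b,c} + 0\{b,c}) | (0 | 0) | b.b.0 ⊢ ··b··> m14
  m8 = (0 | 0 + 0\{b,c} + 0\{b,c}) | b.(0 | 0) | b.0 ⊢ ··b··> m14, ··b··> m15
  m9 = 0 | ((0 + 0 + c.0) | 0) ⊢ ··c··> m16
  m10 = 0 | (0 | (0 | 0 + c.0)) ⊢ ··c··> m16
  m11 = 0 | 0 | ((0 + 0 + c.0) | 0) ⊢ ··c··> m17
  m12 = 0 | 0 | (0 | (0 | 0 + c.0)) ⊢ ··c··> m17
  m13 = (b.(0 | 0) + (a.0 + b.0)) | (0 | 0) ⊢ ··a··> m16, ··b··> m16, ··b··> m17
  m14 = (0 | 0 + 0\{b,c} + 0\{b,c}) | (0 | 0) | b.0 ⊢ ··b··> m18
  m15 = (0 | 0 + 0\{b,c} + 0\{b,c}) | b.(0 | 0) | 0 ⊢ ··b··> m18
  m16 = 0 | (0 | 0) ⊢ ∅
  m17 = 0 | 0 | (0 | 0) ⊢ ∅
  m18 = (0 | 0 + 0\{b,c} + 0\{b,c}) | (0 | 0) | 0 ⊢ ∅
Reachable graph of Q (19 states):
  n0 = (b.(0 | 0) + (a.0 + b.0)) | ((0 + 0 + c.0) | (0 | 0 + c.0)) + (0 | 0 + 0\{b,c}) | b.(0 | 0) | a.b.b.0 ⊢ ··a··> n1, ··a··> n2, ··b··> n2, ··b··> n3, ··b··> n4, ··c··> n5, ··c··> n6
  n1 = (0 | 0 + 0\{b,c}) | b.(0 | 0) | b.b.0 ⊢ ··b··> n7, ··b··> n8
  n2 = 0 | ((0 + 0 + c.0) | (0 | 0 + c.0)) ⊢ ··c··> n10, ··c··> n9
  n3 = (0 | 0 + 0\{b,c}) | (0 | 0) | a.b.b.0 ⊢ ··a··> n7
  n4 = 0 | 0 | ((0 + 0 + c.0) | (0 | 0 + c.0)) ⊢ ··c··> n11, ··c··> n12
  n5 = (b.(0 | 0) + (a.0 + b.0)) | ((0 + 0 + c.0) | 0) ⊢ ··a··> n9, ··b··> n11, ··b··> n9, ··c··> n13
  n6 = (b.(0 | 0) + (a.0 + b.0)) | (0 | (0 | 0 + c.0)) ⊢ ··a··> n10, ··b··> n10, ··b··> n12, ··c··> n13
  n7 = (0 | 0 + 0\{b,c}) | (0 | 0) | b.b.0 ⊢ ··b··> n14
  n8 = (0 | 0 + 0\{b,c}) | b.(0 | 0) | b.0 ⊢ ··b··> n14, ··b··> n15
  n9 = 0 | ((0 + 0 + c.0) | 0) ⊢ ··c··> n16
  n10 = 0 | (0 | (0 | 0 + c.0)) ⊢ ··c··> n16
  n11 = 0 | 0 | ((0 + 0 + c.0) | 0) ⊢ ··c··> n17
  n12 = 0 | 0 | (0 | (0 | 0 + c.0)) ⊢ ··c··> n17
  n13 = (b.(0 | 0) + (a.0 + b.0)) | (0 | 0) ⊢ ··a··> n16, ··b··> n16, ··b··> n17
  n14 = (0 | 0 + 0\{b,c}) | (0 | 0) | b.0 ⊢ ··b··> n18
  n15 = (0 | 0 + 0\{b,c}) | b.(0 | 0) | 0 ⊢ ··b··> n18
  n16 = 0 | (0 | 0) ⊢ ∅
  n17 = 0 | 0 | (0 | 0) ⊢ ∅
  n18 = (0 | 0 + 0\{b,c}) | (0 | 0) | 0 ⊢ ∅
Partition-refinement fixed point:
  B0 = {m0, n0}
  B1 = {m2, m4, n2, n4}
  B2 = {m10, m11, m12, m9, n10, n11, n12, n9}
  B3 = {m16, m17, m18, n16, n17, n18}
  B4 = {m5, m6, n5, n6}
  B5 = {m13, n13}
  B6 = {m3, n3}
  B7 = {m7, m8, n7, n8}
  B8 = {m14, m15, n14, n15}
  B9 = {m1, n1}
m0 ∈ B0, n0 ∈ B0 → same block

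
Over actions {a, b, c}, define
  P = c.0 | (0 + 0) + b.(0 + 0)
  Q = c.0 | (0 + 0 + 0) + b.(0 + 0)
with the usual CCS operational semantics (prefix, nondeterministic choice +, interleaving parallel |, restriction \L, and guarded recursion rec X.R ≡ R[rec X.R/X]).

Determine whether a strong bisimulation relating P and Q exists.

Reachable graph of P (3 states):
  u0 = c.0 | (0 + 0) + b.(0 + 0) | =b=> u1, =c=> u2
  u1 = 0 + 0 | deadlocked
  u2 = 0 | (0 + 0) | deadlocked
Reachable graph of Q (3 states):
  v0 = c.0 | (0 + 0 + 0) + b.(0 + 0) | =b=> v1, =c=> v2
  v1 = 0 + 0 | deadlocked
  v2 = 0 | (0 + 0 + 0) | deadlocked
Coarsest stable partition (strong bisimilarity classes):
  B0 = {u0, v0}
  B1 = {u1, u2, v1, v2}
u0 ∈ B0, v0 ∈ B0 → same block

YES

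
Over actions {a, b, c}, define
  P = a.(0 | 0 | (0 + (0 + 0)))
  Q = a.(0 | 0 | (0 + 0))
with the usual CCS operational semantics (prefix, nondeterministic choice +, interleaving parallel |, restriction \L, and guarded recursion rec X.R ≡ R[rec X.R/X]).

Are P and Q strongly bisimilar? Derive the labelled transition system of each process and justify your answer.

Reachable graph of P (2 states):
  u0 = a.(0 | 0 | (0 + (0 + 0))) has moves -a-> u1
  u1 = 0 | 0 | (0 + (0 + 0)) has moves stopped
Reachable graph of Q (2 states):
  v0 = a.(0 | 0 | (0 + 0)) has moves -a-> v1
  v1 = 0 | 0 | (0 + 0) has moves stopped
Bisimilarity quotient blocks:
  B0 = {u0, v0}
  B1 = {u1, v1}
u0 ∈ B0, v0 ∈ B0 → same block

bisimilar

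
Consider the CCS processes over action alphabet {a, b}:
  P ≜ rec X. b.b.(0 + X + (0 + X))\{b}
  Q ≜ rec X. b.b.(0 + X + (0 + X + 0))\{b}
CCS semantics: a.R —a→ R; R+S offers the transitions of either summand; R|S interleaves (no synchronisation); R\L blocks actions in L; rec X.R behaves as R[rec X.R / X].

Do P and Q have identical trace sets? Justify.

traces(P) = traces(Q)

LTS(P): 3 reachable states
  u0 = rec X. b.b.(0 + X + (0 + X))\{b} has moves ··b··> u1
  u1 = b.(0 + (rec X. b.b.(0 + X + (0 + X))\{b}) + (0 + (rec X. b.b.(0 + X + (0 + X))\{b})))\{b} has moves ··b··> u2
  u2 = (0 + (rec X. b.b.(0 + X + (0 + X))\{b}) + (0 + (rec X. b.b.(0 + X + (0 + X))\{b})))\{b} has moves stopped
LTS(Q): 3 reachable states
  v0 = rec X. b.b.(0 + X + (0 + X + 0))\{b} has moves ··b··> v1
  v1 = b.(0 + (rec X. b.b.(0 + X + (0 + X + 0))\{b}) + (0 + (rec X. b.b.(0 + X + (0 + X + 0))\{b}) + 0))\{b} has moves ··b··> v2
  v2 = (0 + (rec X. b.b.(0 + X + (0 + X + 0))\{b}) + (0 + (rec X. b.b.(0 + X + (0 + X + 0))\{b}) + 0))\{b} has moves stopped
Coarsest stable partition (strong bisimilarity classes):
  B0 = {u0, v0}
  B1 = {u1, v1}
  B2 = {u2, v2}
u0 ∈ B0, v0 ∈ B0 → same block
Bisimilar ⇒ trace-equivalent.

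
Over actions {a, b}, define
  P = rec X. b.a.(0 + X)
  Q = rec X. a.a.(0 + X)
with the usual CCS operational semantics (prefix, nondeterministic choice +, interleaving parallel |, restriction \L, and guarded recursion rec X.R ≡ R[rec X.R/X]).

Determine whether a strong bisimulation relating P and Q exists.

NO

P's transition system — 3 states:
  s0 = rec X. b.a.(0 + X) has moves ··b··> s1
  s1 = a.(0 + (rec X. b.a.(0 + X))) has moves ··a··> s2
  s2 = 0 + (rec X. b.a.(0 + X)) has moves ··b··> s1
Q's transition system — 3 states:
  t0 = rec X. a.a.(0 + X) has moves ··a··> t1
  t1 = a.(0 + (rec X. a.a.(0 + X))) has moves ··a··> t2
  t2 = 0 + (rec X. a.a.(0 + X)) has moves ··a··> t1
Coarsest stable partition (strong bisimilarity classes):
  B0 = {s0, s2}
  B1 = {s1}
  B2 = {t0, t1, t2}
s0 ∈ B0, t0 ∈ B2 → different blocks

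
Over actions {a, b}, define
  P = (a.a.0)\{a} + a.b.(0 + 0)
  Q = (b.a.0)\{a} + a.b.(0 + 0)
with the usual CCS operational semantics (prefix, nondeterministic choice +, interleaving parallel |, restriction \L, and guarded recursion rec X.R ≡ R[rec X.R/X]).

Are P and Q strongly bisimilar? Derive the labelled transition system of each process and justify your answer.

P's transition system — 3 states:
  m0 = (a.a.0)\{a} + a.b.(0 + 0) has moves -a-> m1
  m1 = b.(0 + 0) has moves -b-> m2
  m2 = 0 + 0 has moves deadlocked
Q's transition system — 4 states:
  n0 = (b.a.0)\{a} + a.b.(0 + 0) has moves -a-> n1, -b-> n2
  n1 = b.(0 + 0) has moves -b-> n3
  n2 = (a.0)\{a} has moves deadlocked
  n3 = 0 + 0 has moves deadlocked
Bisimilarity quotient blocks:
  B0 = {m0}
  B1 = {m1, n1}
  B2 = {m2, n2, n3}
  B3 = {n0}
m0 ∈ B0, n0 ∈ B3 → different blocks

NO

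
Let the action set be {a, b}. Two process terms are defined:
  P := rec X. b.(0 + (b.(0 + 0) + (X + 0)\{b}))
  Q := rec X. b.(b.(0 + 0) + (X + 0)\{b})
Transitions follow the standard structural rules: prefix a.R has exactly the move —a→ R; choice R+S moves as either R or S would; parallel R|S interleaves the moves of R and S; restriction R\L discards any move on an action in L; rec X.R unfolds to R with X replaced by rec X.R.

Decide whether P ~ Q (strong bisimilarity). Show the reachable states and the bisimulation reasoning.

Reachable graph of P (3 states):
  p0 = rec X. b.(0 + (b.(0 + 0) + (X + 0)\{b})) :: —b→ p1
  p1 = 0 + (b.(0 + 0) + ((rec X. b.(0 + (b.(0 + 0) + (X + 0)\{b}))) + 0)\{b}) :: —b→ p2
  p2 = 0 + 0 :: deadlocked
Reachable graph of Q (3 states):
  q0 = rec X. b.(b.(0 + 0) + (X + 0)\{b}) :: —b→ q1
  q1 = b.(0 + 0) + ((rec X. b.(b.(0 + 0) + (X + 0)\{b})) + 0)\{b} :: —b→ q2
  q2 = 0 + 0 :: deadlocked
Partition-refinement fixed point:
  B0 = {p0, q0}
  B1 = {p1, q1}
  B2 = {p2, q2}
p0 ∈ B0, q0 ∈ B0 → same block

P ~ Q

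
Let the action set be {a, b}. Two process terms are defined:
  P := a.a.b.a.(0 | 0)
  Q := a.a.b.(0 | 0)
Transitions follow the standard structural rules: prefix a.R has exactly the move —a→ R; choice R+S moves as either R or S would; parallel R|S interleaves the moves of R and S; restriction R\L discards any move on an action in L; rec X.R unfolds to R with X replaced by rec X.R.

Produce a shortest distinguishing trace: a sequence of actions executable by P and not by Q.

aaba

P's transition system — 5 states:
  m0 = a.a.b.a.(0 | 0) ⊢ -a-> m1
  m1 = a.b.a.(0 | 0) ⊢ -a-> m2
  m2 = b.a.(0 | 0) ⊢ -b-> m3
  m3 = a.(0 | 0) ⊢ -a-> m4
  m4 = 0 | 0 ⊢ ·
Q's transition system — 4 states:
  n0 = a.a.b.(0 | 0) ⊢ -a-> n1
  n1 = a.b.(0 | 0) ⊢ -a-> n2
  n2 = b.(0 | 0) ⊢ -b-> n3
  n3 = 0 | 0 ⊢ ·
Trace ⟨aaba⟩ through P, begin at {m0}:
  step 1 (a): {m1}
  step 2 (a): {m2}
  step 3 (b): {m3}
  step 4 (a): {m4}
  ✓ P
Trace ⟨aaba⟩ through Q, begin at {n0}:
  step 1 (a): {n1}
  step 2 (a): {n2}
  step 3 (b): {n3}
  step 4 (a): ∅ (Q stuck)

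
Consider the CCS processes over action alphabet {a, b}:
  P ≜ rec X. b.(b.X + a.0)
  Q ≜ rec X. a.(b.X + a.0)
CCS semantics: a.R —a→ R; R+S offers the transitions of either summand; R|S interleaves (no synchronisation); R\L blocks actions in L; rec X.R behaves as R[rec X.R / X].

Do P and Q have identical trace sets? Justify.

Reachable graph of P (3 states):
  m0 = rec X. b.(b.X + a.0) :: —b→ m1
  m1 = b.(rec X. b.(b.X + a.0)) + a.0 :: —a→ m2, —b→ m0
  m2 = 0 :: ∅
Reachable graph of Q (3 states):
  n0 = rec X. a.(b.X + a.0) :: —a→ n1
  n1 = b.(rec X. a.(b.X + a.0)) + a.0 :: —a→ n2, —b→ n0
  n2 = 0 :: ∅
Run σ = ⟨b⟩ on P: start {m0}
  after b @ step 1: {m1}
  P completes σ.
Run σ = ⟨b⟩ on Q: start {n0}
  after b @ step 1: no successor for Q

NO — witness ⟨b⟩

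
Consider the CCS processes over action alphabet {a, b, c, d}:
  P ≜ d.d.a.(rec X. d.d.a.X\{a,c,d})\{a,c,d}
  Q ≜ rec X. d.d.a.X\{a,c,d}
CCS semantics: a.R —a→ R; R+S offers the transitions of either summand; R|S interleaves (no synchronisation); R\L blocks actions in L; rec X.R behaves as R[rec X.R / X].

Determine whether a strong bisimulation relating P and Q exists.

bisimilar

Reachable graph of P (4 states):
  m0 = d.d.a.(rec X. d.d.a.X\{a,c,d})\{a,c,d} ⊢ —d→ m1
  m1 = d.a.(rec X. d.d.a.X\{a,c,d})\{a,c,d} ⊢ —d→ m2
  m2 = a.(rec X. d.d.a.X\{a,c,d})\{a,c,d} ⊢ —a→ m3
  m3 = (rec X. d.d.a.X\{a,c,d})\{a,c,d} ⊢ (no moves)
Reachable graph of Q (4 states):
  n0 = rec X. d.d.a.X\{a,c,d} ⊢ —d→ n1
  n1 = d.a.(rec X. d.d.a.X\{a,c,d})\{a,c,d} ⊢ —d→ n2
  n2 = a.(rec X. d.d.a.X\{a,c,d})\{a,c,d} ⊢ —a→ n3
  n3 = (rec X. d.d.a.X\{a,c,d})\{a,c,d} ⊢ (no moves)
Coarsest stable partition (strong bisimilarity classes):
  B0 = {m0, n0}
  B1 = {m1, n1}
  B2 = {m2, n2}
  B3 = {m3, n3}
m0 ∈ B0, n0 ∈ B0 → same block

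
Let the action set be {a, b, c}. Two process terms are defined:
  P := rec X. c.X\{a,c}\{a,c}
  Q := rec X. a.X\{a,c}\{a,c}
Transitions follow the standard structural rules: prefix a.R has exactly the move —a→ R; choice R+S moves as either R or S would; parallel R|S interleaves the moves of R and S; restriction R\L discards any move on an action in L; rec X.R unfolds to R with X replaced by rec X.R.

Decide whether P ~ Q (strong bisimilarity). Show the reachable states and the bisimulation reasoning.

not bisimilar

P's transition system — 2 states:
  s0 = rec X. c.X\{a,c}\{a,c} | -c-> s1
  s1 = (rec X. c.X\{a,c}\{a,c})\{a,c}\{a,c} | ∅
Q's transition system — 2 states:
  t0 = rec X. a.X\{a,c}\{a,c} | -a-> t1
  t1 = (rec X. a.X\{a,c}\{a,c})\{a,c}\{a,c} | ∅
Bisimilarity quotient blocks:
  B0 = {s0}
  B1 = {s1, t1}
  B2 = {t0}
s0 ∈ B0, t0 ∈ B2 → different blocks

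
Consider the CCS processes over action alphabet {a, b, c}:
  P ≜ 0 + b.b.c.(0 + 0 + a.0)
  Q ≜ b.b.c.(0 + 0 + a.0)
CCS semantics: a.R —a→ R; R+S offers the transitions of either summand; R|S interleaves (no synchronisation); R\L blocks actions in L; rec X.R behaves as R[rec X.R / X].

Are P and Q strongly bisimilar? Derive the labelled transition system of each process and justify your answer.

bisimilar

P's transition system — 5 states:
  u0 = 0 + b.b.c.(0 + 0 + a.0) has moves --b--▸ u1
  u1 = b.c.(0 + 0 + a.0) has moves --b--▸ u2
  u2 = c.(0 + 0 + a.0) has moves --c--▸ u3
  u3 = 0 + 0 + a.0 has moves --a--▸ u4
  u4 = 0 has moves stopped
Q's transition system — 5 states:
  v0 = b.b.c.(0 + 0 + a.0) has moves --b--▸ v1
  v1 = b.c.(0 + 0 + a.0) has moves --b--▸ v2
  v2 = c.(0 + 0 + a.0) has moves --c--▸ v3
  v3 = 0 + 0 + a.0 has moves --a--▸ v4
  v4 = 0 has moves stopped
Bisimilarity quotient blocks:
  B0 = {u0, v0}
  B1 = {u1, v1}
  B2 = {u2, v2}
  B3 = {u3, v3}
  B4 = {u4, v4}
u0 ∈ B0, v0 ∈ B0 → same block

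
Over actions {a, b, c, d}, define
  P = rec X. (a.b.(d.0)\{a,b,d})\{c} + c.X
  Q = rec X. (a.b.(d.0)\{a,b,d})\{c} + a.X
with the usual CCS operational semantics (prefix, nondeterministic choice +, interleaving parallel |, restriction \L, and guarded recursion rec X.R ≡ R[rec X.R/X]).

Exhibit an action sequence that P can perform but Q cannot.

c

Reachable graph of P (3 states):
  u0 = rec X. (a.b.(d.0)\{a,b,d})\{c} + c.X → =a=> u1, =c=> u0
  u1 = (b.(d.0)\{a,b,d})\{c} → =b=> u2
  u2 = (d.0)\{a,b,d}\{c} → stopped
Reachable graph of Q (3 states):
  v0 = rec X. (a.b.(d.0)\{a,b,d})\{c} + a.X → =a=> v0, =a=> v1
  v1 = (b.(d.0)\{a,b,d})\{c} → =b=> v2
  v2 = (d.0)\{a,b,d}\{c} → stopped
Trace ⟨c⟩ through P, begin at {u0}:
  [1] c ⇒ {u0}
  — P admits the full trace.
Trace ⟨c⟩ through Q, begin at {v0}:
  [1] c ⇒ no successor for Q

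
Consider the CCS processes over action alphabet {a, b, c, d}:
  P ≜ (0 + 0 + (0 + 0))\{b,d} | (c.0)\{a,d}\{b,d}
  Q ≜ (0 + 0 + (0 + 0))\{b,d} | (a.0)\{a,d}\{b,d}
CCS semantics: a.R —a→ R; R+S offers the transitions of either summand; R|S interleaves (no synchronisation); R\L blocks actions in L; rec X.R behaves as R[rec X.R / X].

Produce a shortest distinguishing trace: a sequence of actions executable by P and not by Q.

c

P's transition system — 2 states:
  u0 = (0 + 0 + (0 + 0))\{b,d} | (c.0)\{a,d}\{b,d} :: ··c··> u1
  u1 = (0 + 0 + (0 + 0))\{b,d} | 0\{a,d}\{b,d} :: ·
Q's transition system — 1 states:
  v0 = (0 + 0 + (0 + 0))\{b,d} | (a.0)\{a,d}\{b,d} :: ·
Trace ⟨c⟩ through P, begin at {u0}:
  after c @ step 1: {u1}
  — P admits the full trace.
Trace ⟨c⟩ through Q, begin at {v0}:
  after c @ step 1: ∅  — Q cannot continue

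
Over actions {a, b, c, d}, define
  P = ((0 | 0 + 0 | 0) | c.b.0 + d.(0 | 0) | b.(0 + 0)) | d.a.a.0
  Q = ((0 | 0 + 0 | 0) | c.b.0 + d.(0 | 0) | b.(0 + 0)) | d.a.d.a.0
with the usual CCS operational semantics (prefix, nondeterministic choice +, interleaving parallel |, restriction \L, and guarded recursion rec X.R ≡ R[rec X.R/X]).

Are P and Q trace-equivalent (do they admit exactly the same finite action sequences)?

LTS(P): 24 reachable states
  s0 = ((0 | 0 + 0 | 0) | c.b.0 + d.(0 | 0) | b.(0 + 0)) | d.a.a.0 ⊢ ··b··> s1, ··c··> s2, ··d··> s3, ··d··> s4
  s1 = d.(0 | 0) | (0 + 0) | d.a.a.0 ⊢ ··d··> s5, ··d··> s6
  s2 = (0 | 0 + 0 | 0) | b.0 | d.a.a.0 ⊢ ··b··> s7, ··d··> s8
  s3 = ((0 | 0 + 0 | 0) | c.b.0 + d.(0 | 0) | b.(0 + 0)) | a.a.0 ⊢ ··a··> s9, ··b··> s6, ··c··> s8, ··d··> s10
  s4 = 0 | 0 | b.(0 + 0) | d.a.a.0 ⊢ ··b··> s5, ··d··> s10
  s5 = 0 | 0 | (0 + 0) | d.a.a.0 ⊢ ··d··> s11
  s6 = d.(0 | 0) | (0 + 0) | a.a.0 ⊢ ··a··> s12, ··d··> s11
  s7 = (0 | 0 + 0 | 0) | 0 | d.a.a.0 ⊢ ··d··> s13
  s8 = (0 | 0 + 0 | 0) | b.0 | a.a.0 ⊢ ··a··> s14, ··b··> s13
  s9 = ((0 | 0 + 0 | 0) | c.b.0 + d.(0 | 0) | b.(0 + 0)) | a.0 ⊢ ··a··> s15, ··b··> s12, ··c··> s14, ··d··> s16
  s10 = 0 | 0 | b.(0 + 0) | a.a.0 ⊢ ··a··> s16, ··b··> s11
  s11 = 0 | 0 | (0 + 0) | a.a.0 ⊢ ··a··> s17
  s12 = d.(0 | 0) | (0 + 0) | a.0 ⊢ ··a··> s18, ··d··> s17
  s13 = (0 | 0 + 0 | 0) | 0 | a.a.0 ⊢ ··a··> s19
  s14 = (0 | 0 + 0 | 0) | b.0 | a.0 ⊢ ··a··> s20, ··b··> s19
  s15 = ((0 | 0 + 0 | 0) | c.b.0 + d.(0 | 0) | b.(0 + 0)) | 0 ⊢ ··b··> s18, ··c··> s20, ··d··> s21
  s16 = 0 | 0 | b.(0 + 0) | a.0 ⊢ ··a··> s21, ··b··> s17
  s17 = 0 | 0 | (0 + 0) | a.0 ⊢ ··a··> s22
  s18 = d.(0 | 0) | (0 + 0) | 0 ⊢ ··d··> s22
  s19 = (0 | 0 + 0 | 0) | 0 | a.0 ⊢ ··a··> s23
  s20 = (0 | 0 + 0 | 0) | b.0 | 0 ⊢ ··b··> s23
  s21 = 0 | 0 | b.(0 + 0) | 0 ⊢ ··b··> s22
  s22 = 0 | 0 | (0 + 0) | 0 ⊢ deadlocked
  s23 = (0 | 0 + 0 | 0) | 0 | 0 ⊢ deadlocked
LTS(Q): 30 reachable states
  t0 = ((0 | 0 + 0 | 0) | c.b.0 + d.(0 | 0) | b.(0 + 0)) | d.a.d.a.0 ⊢ ··b··> t1, ··c··> t2, ··d··> t3, ··d··> t4
  t1 = d.(0 | 0) | (0 + 0) | d.a.d.a.0 ⊢ ··d··> t5, ··d··> t6
  t2 = (0 | 0 + 0 | 0) | b.0 | d.a.d.a.0 ⊢ ··b··> t7, ··d··> t8
  t3 = ((0 | 0 + 0 | 0) | c.b.0 + d.(0 | 0) | b.(0 + 0)) | a.d.a.0 ⊢ ··a··> t9, ··b··> t6, ··c··> t8, ··d··> t10
  t4 = 0 | 0 | b.(0 + 0) | d.a.d.a.0 ⊢ ··b··> t5, ··d··> t10
  t5 = 0 | 0 | (0 + 0) | d.a.d.a.0 ⊢ ··d··> t11
  t6 = d.(0 | 0) | (0 + 0) | a.d.a.0 ⊢ ··a··> t12, ··d··> t11
  t7 = (0 | 0 + 0 | 0) | 0 | d.a.d.a.0 ⊢ ··d··> t13
  t8 = (0 | 0 + 0 | 0) | b.0 | a.d.a.0 ⊢ ··a··> t14, ··b··> t13
  t9 = ((0 | 0 + 0 | 0) | c.b.0 + d.(0 | 0) | b.(0 + 0)) | d.a.0 ⊢ ··b··> t12, ··c··> t14, ··d··> t15, ··d··> t16
  t10 = 0 | 0 | b.(0 + 0) | a.d.a.0 ⊢ ··a··> t16, ··b··> t11
  t11 = 0 | 0 | (0 + 0) | a.d.a.0 ⊢ ··a··> t17
  t12 = d.(0 | 0) | (0 + 0) | d.a.0 ⊢ ··d··> t17, ··d··> t18
  t13 = (0 | 0 + 0 | 0) | 0 | a.d.a.0 ⊢ ··a··> t19
  t14 = (0 | 0 + 0 | 0) | b.0 | d.a.0 ⊢ ··b··> t19, ··d··> t20
  t15 = ((0 | 0 + 0 | 0) | c.b.0 + d.(0 | 0) | b.(0 + 0)) | a.0 ⊢ ··a··> t21, ··b··> t18, ··c··> t20, ··d··> t22
  t16 = 0 | 0 | b.(0 + 0) | d.a.0 ⊢ ··b··> t17, ··d··> t22
  t17 = 0 | 0 | (0 + 0) | d.a.0 ⊢ ··d··> t23
  t18 = d.(0 | 0) | (0 + 0) | a.0 ⊢ ··a··> t24, ··d··> t23
  t19 = (0 | 0 + 0 | 0) | 0 | d.a.0 ⊢ ··d··> t25
  t20 = (0 | 0 + 0 | 0) | b.0 | a.0 ⊢ ··a··> t26, ··b··> t25
  t21 = ((0 | 0 + 0 | 0) | c.b.0 + d.(0 | 0) | b.(0 + 0)) | 0 ⊢ ··b··> t24, ··c··> t26, ··d··> t27
  t22 = 0 | 0 | b.(0 + 0) | a.0 ⊢ ··a··> t27, ··b··> t23
  t23 = 0 | 0 | (0 + 0) | a.0 ⊢ ··a··> t28
  t24 = d.(0 | 0) | (0 + 0) | 0 ⊢ ··d··> t28
  t25 = (0 | 0 + 0 | 0) | 0 | a.0 ⊢ ··a··> t29
  t26 = (0 | 0 + 0 | 0) | b.0 | 0 ⊢ ··b··> t29
  t27 = 0 | 0 | b.(0 + 0) | 0 ⊢ ··b··> t28
  t28 = 0 | 0 | (0 + 0) | 0 ⊢ deadlocked
  t29 = (0 | 0 + 0 | 0) | 0 | 0 ⊢ deadlocked
Run σ = ⟨daa⟩ on P: start {s0}
  step 1 (d): {s3, s4}
  step 2 (a): {s9}
  step 3 (a): {s15}
  ✓ P
Run σ = ⟨daa⟩ on Q: start {t0}
  step 1 (d): {t3, t4}
  step 2 (a): {t9}
  step 3 (a): ∅ (Q stuck)

traces(P) ≠ traces(Q) — witness ⟨daa⟩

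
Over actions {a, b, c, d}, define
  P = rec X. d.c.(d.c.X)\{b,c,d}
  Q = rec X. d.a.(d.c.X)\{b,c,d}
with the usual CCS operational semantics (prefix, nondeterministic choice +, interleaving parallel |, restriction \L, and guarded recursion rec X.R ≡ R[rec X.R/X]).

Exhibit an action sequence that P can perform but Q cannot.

Reachable graph of P (3 states):
  p0 = rec X. d.c.(d.c.X)\{b,c,d} :: —d→ p1
  p1 = c.(d.c.(rec X. d.c.(d.c.X)\{b,c,d}))\{b,c,d} :: —c→ p2
  p2 = (d.c.(rec X. d.c.(d.c.X)\{b,c,d}))\{b,c,d} :: (no moves)
Reachable graph of Q (3 states):
  q0 = rec X. d.a.(d.c.X)\{b,c,d} :: —d→ q1
  q1 = a.(d.c.(rec X. d.a.(d.c.X)\{b,c,d}))\{b,c,d} :: —a→ q2
  q2 = (d.c.(rec X. d.a.(d.c.X)\{b,c,d}))\{b,c,d} :: (no moves)
Trace ⟨dc⟩ through P, begin at {p0}:
  [1] d ⇒ {p1}
  [2] c ⇒ {p2}
  P completes σ.
Trace ⟨dc⟩ through Q, begin at {q0}:
  [1] d ⇒ {q1}
  [2] c ⇒ ∅ (Q stuck)

dc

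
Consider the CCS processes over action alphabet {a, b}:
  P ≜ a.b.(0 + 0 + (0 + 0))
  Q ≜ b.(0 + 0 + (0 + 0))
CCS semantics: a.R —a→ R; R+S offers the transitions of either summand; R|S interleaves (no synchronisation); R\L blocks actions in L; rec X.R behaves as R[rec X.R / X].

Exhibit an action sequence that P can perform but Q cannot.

a

LTS(P): 3 reachable states
  u0 = a.b.(0 + 0 + (0 + 0)) ⊢ -a-> u1
  u1 = b.(0 + 0 + (0 + 0)) ⊢ -b-> u2
  u2 = 0 + 0 + (0 + 0) ⊢ (no moves)
LTS(Q): 2 reachable states
  v0 = b.(0 + 0 + (0 + 0)) ⊢ -b-> v1
  v1 = 0 + 0 + (0 + 0) ⊢ (no moves)
Executing a from P (initial set {u0}):
  after a @ step 1: {u1}
  P completes σ.
Executing a from Q (initial set {v0}):
  after a @ step 1: ∅  — Q cannot continue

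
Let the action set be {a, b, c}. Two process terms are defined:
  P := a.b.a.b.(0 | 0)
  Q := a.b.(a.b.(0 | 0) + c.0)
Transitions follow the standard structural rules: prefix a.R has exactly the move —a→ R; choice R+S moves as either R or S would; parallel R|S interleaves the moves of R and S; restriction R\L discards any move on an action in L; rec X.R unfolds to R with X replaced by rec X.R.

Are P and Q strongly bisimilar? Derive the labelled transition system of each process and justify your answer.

P ≁ Q

LTS(P): 5 reachable states
  m0 = a.b.a.b.(0 | 0) :: -a-> m1
  m1 = b.a.b.(0 | 0) :: -b-> m2
  m2 = a.b.(0 | 0) :: -a-> m3
  m3 = b.(0 | 0) :: -b-> m4
  m4 = 0 | 0 :: ∅
LTS(Q): 6 reachable states
  n0 = a.b.(a.b.(0 | 0) + c.0) :: -a-> n1
  n1 = b.(a.b.(0 | 0) + c.0) :: -b-> n2
  n2 = a.b.(0 | 0) + c.0 :: -a-> n3, -c-> n4
  n3 = b.(0 | 0) :: -b-> n5
  n4 = 0 :: ∅
  n5 = 0 | 0 :: ∅
Bisimilarity quotient blocks:
  B0 = {m0}
  B1 = {m1}
  B2 = {m2}
  B3 = {m3, n3}
  B4 = {m4, n4, n5}
  B5 = {n0}
  B6 = {n1}
  B7 = {n2}
m0 ∈ B0, n0 ∈ B5 → different blocks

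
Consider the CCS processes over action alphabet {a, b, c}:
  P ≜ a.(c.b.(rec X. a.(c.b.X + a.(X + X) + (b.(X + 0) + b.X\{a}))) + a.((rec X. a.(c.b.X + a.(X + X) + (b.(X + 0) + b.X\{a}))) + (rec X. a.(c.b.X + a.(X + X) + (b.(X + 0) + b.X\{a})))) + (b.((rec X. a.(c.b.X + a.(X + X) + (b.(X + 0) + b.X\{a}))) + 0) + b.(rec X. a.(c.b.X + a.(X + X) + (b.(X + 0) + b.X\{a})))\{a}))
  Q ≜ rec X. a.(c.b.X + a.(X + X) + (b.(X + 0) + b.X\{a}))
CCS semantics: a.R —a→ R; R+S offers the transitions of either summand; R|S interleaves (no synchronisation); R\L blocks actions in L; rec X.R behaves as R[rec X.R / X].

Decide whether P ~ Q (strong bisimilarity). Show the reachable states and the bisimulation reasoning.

P ~ Q

P's transition system — 7 states:
  u0 = a.(c.b.(rec X. a.(c.b.X + a.(X + X) + (b.(X + 0) + b.X\{a}))) + a.((rec X. a.(c.b.X + a.(X + X) + (b.(X + 0) + b.X\{a}))) + (rec X. a.(c.b.X + a.(X + X) + (b.(X + 0) + b.X\{a})))) + (b.((rec X. a.(c.b.X + a.(X + X) + (b.(X + 0) + b.X\{a}))) + 0) + b.(rec X. a.(c.b.X + a.(X + X) + (b.(X + 0) + b.X\{a})))\{a})) :: =a=> u1
  u1 = c.b.(rec X. a.(c.b.X + a.(X + X) + (b.(X + 0) + b.X\{a}))) + a.((rec X. a.(c.b.X + a.(X + X) + (b.(X + 0) + b.X\{a}))) + (rec X. a.(c.b.X + a.(X + X) + (b.(X + 0) + b.X\{a})))) + (b.((rec X. a.(c.b.X + a.(X + X) + (b.(X + 0) + b.X\{a}))) + 0) + b.(rec X. a.(c.b.X + a.(X + X) + (b.(X + 0) + b.X\{a})))\{a}) :: =a=> u2, =b=> u3, =b=> u4, =c=> u5
  u2 = (rec X. a.(c.b.X + a.(X + X) + (b.(X + 0) + b.X\{a}))) + (rec X. a.(c.b.X + a.(X + X) + (b.(X + 0) + b.X\{a}))) :: =a=> u1
  u3 = (rec X. a.(c.b.X + a.(X + X) + (b.(X + 0) + b.X\{a}))) + 0 :: =a=> u1
  u4 = (rec X. a.(c.b.X + a.(X + X) + (b.(X + 0) + b.X\{a})))\{a} :: (no moves)
  u5 = b.(rec X. a.(c.b.X + a.(X + X) + (b.(X + 0) + b.X\{a}))) :: =b=> u6
  u6 = rec X. a.(c.b.X + a.(X + X) + (b.(X + 0) + b.X\{a})) :: =a=> u1
Q's transition system — 6 states:
  v0 = rec X. a.(c.b.X + a.(X + X) + (b.(X + 0) + b.X\{a})) :: =a=> v1
  v1 = c.b.(rec X. a.(c.b.X + a.(X + X) + (b.(X + 0) + b.X\{a}))) + a.((rec X. a.(c.b.X + a.(X + X) + (b.(X + 0) + b.X\{a}))) + (rec X. a.(c.b.X + a.(X + X) + (b.(X + 0) + b.X\{a})))) + (b.((rec X. a.(c.b.X + a.(X + X) + (b.(X + 0) + b.X\{a}))) + 0) + b.(rec X. a.(c.b.X + a.(X + X) + (b.(X + 0) + b.X\{a})))\{a}) :: =a=> v2, =b=> v3, =b=> v4, =c=> v5
  v2 = (rec X. a.(c.b.X + a.(X + X) + (b.(X + 0) + b.X\{a}))) + (rec X. a.(c.b.X + a.(X + X) + (b.(X + 0) + b.X\{a}))) :: =a=> v1
  v3 = (rec X. a.(c.b.X + a.(X + X) + (b.(X + 0) + b.X\{a}))) + 0 :: =a=> v1
  v4 = (rec X. a.(c.b.X + a.(X + X) + (b.(X + 0) + b.X\{a})))\{a} :: (no moves)
  v5 = b.(rec X. a.(c.b.X + a.(X + X) + (b.(X + 0) + b.X\{a}))) :: =b=> v0
Coarsest stable partition (strong bisimilarity classes):
  B0 = {u0, u2, u3, u6, v0, v2, v3}
  B1 = {u1, v1}
  B2 = {u5, v5}
  B3 = {u4, v4}
u0 ∈ B0, v0 ∈ B0 → same block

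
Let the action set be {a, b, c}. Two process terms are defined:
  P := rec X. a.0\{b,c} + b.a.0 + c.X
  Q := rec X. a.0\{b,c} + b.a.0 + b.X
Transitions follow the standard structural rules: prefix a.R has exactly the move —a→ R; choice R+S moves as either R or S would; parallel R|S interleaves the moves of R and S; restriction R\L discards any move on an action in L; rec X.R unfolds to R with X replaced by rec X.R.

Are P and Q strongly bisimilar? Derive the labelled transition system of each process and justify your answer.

P's transition system — 4 states:
  m0 = rec X. a.0\{b,c} + b.a.0 + c.X :: —a→ m1, —b→ m2, —c→ m0
  m1 = 0\{b,c} :: stopped
  m2 = a.0 :: —a→ m3
  m3 = 0 :: stopped
Q's transition system — 4 states:
  n0 = rec X. a.0\{b,c} + b.a.0 + b.X :: —a→ n1, —b→ n0, —b→ n2
  n1 = 0\{b,c} :: stopped
  n2 = a.0 :: —a→ n3
  n3 = 0 :: stopped
Bisimilarity quotient blocks:
  B0 = {m0}
  B1 = {m2, n2}
  B2 = {m1, m3, n1, n3}
  B3 = {n0}
m0 ∈ B0, n0 ∈ B3 → different blocks

P ≁ Q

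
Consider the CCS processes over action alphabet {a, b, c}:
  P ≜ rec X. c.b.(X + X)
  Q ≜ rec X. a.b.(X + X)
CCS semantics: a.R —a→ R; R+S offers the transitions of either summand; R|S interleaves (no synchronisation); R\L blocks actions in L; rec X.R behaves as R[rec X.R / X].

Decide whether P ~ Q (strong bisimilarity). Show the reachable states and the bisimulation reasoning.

P's transition system — 3 states:
  m0 = rec X. c.b.(X + X) → --c--▸ m1
  m1 = b.((rec X. c.b.(X + X)) + (rec X. c.b.(X + X))) → --b--▸ m2
  m2 = (rec X. c.b.(X + X)) + (rec X. c.b.(X + X)) → --c--▸ m1
Q's transition system — 3 states:
  n0 = rec X. a.b.(X + X) → --a--▸ n1
  n1 = b.((rec X. a.b.(X + X)) + (rec X. a.b.(X + X))) → --b--▸ n2
  n2 = (rec X. a.b.(X + X)) + (rec X. a.b.(X + X)) → --a--▸ n1
Bisimilarity quotient blocks:
  B0 = {m0, m2}
  B1 = {m1}
  B2 = {n0, n2}
  B3 = {n1}
m0 ∈ B0, n0 ∈ B2 → different blocks

NO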